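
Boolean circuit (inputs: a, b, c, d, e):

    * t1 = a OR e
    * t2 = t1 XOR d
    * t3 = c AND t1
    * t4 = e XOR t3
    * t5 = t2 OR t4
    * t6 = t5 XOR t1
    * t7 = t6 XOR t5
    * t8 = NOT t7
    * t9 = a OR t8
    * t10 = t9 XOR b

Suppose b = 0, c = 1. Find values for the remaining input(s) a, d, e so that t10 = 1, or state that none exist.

Check with b = 0, c = 1 and a=0, d=1, e=0:
t1 = a OR e = 0 OR 0 = 0
t2 = t1 XOR d = 0 XOR 1 = 1
t3 = c AND t1 = 1 AND 0 = 0
t4 = e XOR t3 = 0 XOR 0 = 0
t5 = t2 OR t4 = 1 OR 0 = 1
t6 = t5 XOR t1 = 1 XOR 0 = 1
t7 = t6 XOR t5 = 1 XOR 1 = 0
t8 = NOT t7 = NOT 0 = 1
t9 = a OR t8 = 0 OR 1 = 1
t10 = t9 XOR b = 1 XOR 0 = 1
So t10 = 1.

a=0, d=1, e=0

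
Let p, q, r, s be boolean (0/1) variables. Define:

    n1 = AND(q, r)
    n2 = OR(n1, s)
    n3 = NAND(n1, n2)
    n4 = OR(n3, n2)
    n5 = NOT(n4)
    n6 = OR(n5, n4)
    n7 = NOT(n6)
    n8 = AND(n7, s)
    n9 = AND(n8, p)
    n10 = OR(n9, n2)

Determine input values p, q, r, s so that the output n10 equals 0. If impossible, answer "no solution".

n10 = OR(n9, n2) must be 0, so both n9 = 0 and n2 = 0.
Check with p=0, q=1, r=0, s=0:
n1 = AND(q, r) = AND(1, 0) = 0
n2 = OR(n1, s) = OR(0, 0) = 0
n3 = NAND(n1, n2) = NAND(0, 0) = 1
n4 = OR(n3, n2) = OR(1, 0) = 1
n5 = NOT(n4) = NOT 1 = 0
n6 = OR(n5, n4) = OR(0, 1) = 1
n7 = NOT(n6) = NOT 1 = 0
n8 = AND(n7, s) = AND(0, 0) = 0
n9 = AND(n8, p) = AND(0, 0) = 0
n10 = OR(n9, n2) = OR(0, 0) = 0
So n10 = 0 as required.

p=0, q=1, r=0, s=0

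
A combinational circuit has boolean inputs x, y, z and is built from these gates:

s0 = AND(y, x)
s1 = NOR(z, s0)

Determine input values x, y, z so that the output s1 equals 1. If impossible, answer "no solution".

Check with x=1, y=0, z=0:
s0 = AND(y, x) = AND(0, 1) = 0
s1 = NOR(z, s0) = NOR(0, 0) = 1
So s1 = 1 as required.

x=1, y=0, z=0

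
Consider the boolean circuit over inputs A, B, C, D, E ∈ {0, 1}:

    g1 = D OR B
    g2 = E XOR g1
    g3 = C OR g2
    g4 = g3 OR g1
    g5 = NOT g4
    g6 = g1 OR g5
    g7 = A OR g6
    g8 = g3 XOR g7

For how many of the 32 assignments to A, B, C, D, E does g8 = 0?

21

g8 = g3 XOR g7 must be 0, so g3 and g7 are equal.
Enumerating the 32 input combinations, 21 give g8 = 0 and 11 give g8 = 1.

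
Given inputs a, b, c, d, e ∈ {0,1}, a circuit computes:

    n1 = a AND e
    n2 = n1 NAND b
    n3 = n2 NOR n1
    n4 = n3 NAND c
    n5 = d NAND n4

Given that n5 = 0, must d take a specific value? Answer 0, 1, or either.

1

n5 = d NAND n4 must be 0, so both d = 1 and n4 = 1.
Every assignment with n5 = 0 has d = 1; there are 16 such assignment(s).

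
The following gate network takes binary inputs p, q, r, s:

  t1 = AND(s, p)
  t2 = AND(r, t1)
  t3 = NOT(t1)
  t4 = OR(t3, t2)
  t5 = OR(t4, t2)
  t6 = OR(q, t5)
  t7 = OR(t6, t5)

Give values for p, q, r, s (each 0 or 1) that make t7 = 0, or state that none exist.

p=1, q=0, r=0, s=1

t7 = OR(t6, t5) must be 0, so both t6 = 0 and t5 = 0.
Check with p=1, q=0, r=0, s=1:
t1 = AND(s, p) = AND(1, 1) = 1
t2 = AND(r, t1) = AND(0, 1) = 0
t3 = NOT(t1) = NOT 1 = 0
t4 = OR(t3, t2) = OR(0, 0) = 0
t5 = OR(t4, t2) = OR(0, 0) = 0
t6 = OR(q, t5) = OR(0, 0) = 0
t7 = OR(t6, t5) = OR(0, 0) = 0
So t7 = 0 as required.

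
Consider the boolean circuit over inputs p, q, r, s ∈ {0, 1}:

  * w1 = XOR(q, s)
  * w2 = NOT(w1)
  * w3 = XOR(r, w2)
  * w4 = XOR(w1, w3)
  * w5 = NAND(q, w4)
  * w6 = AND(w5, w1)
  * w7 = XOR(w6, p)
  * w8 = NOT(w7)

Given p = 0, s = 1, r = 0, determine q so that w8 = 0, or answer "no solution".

Check with p = 0, s = 1, r = 0 and q=0:
w1 = XOR(q, s) = XOR(0, 1) = 1
w2 = NOT(w1) = NOT 1 = 0
w3 = XOR(r, w2) = XOR(0, 0) = 0
w4 = XOR(w1, w3) = XOR(1, 0) = 1
w5 = NAND(q, w4) = NAND(0, 1) = 1
w6 = AND(w5, w1) = AND(1, 1) = 1
w7 = XOR(w6, p) = XOR(1, 0) = 1
w8 = NOT(w7) = NOT 1 = 0
So w8 = 0.

q=0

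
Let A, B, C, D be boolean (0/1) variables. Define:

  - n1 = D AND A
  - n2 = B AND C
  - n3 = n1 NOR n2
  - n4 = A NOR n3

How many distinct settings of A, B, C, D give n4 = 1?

n4 = A NOR n3 must be 1, so both A = 0 and n3 = 0.
n3 = n1 NOR n2 must be 0, so at least one of n1, n2 is 1.
Satisfying assignments:
  A=0, B=1, C=1, D=0
  A=0, B=1, C=1, D=1

2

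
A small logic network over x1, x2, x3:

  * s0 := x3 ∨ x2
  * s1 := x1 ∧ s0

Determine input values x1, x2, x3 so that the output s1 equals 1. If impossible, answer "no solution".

s1 = x1 ∧ s0 must be 1, so both x1 = 1 and s0 = 1.
Check with x1=1 x2=0 x3=1:
s0 = x3 ∨ x2 = 1 ∨ 0 = 1
s1 = x1 ∧ s0 = 1 ∧ 1 = 1
So s1 = 1 as required.

x1=1 x2=0 x3=1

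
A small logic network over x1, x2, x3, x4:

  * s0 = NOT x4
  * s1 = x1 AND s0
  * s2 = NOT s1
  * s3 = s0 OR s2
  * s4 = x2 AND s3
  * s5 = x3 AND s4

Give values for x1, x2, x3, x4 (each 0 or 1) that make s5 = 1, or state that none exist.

Check with x1=0 x2=1 x3=1 x4=0:
s0 = NOT x4 = NOT 0 = 1
s1 = x1 AND s0 = 0 AND 1 = 0
s2 = NOT s1 = NOT 0 = 1
s3 = s0 OR s2 = 1 OR 1 = 1
s4 = x2 AND s3 = 1 AND 1 = 1
s5 = x3 AND s4 = 1 AND 1 = 1
So s5 = 1 as required.

x1=0 x2=1 x3=1 x4=0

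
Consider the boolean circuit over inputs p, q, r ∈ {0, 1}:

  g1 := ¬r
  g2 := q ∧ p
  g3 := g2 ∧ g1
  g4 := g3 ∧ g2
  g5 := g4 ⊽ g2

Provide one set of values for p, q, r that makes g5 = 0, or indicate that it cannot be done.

g5 = g4 ⊽ g2 must be 0, so at least one of g4, g2 is 1.
Check with p=1, q=1, r=0:
g1 = ¬r = ¬0 = 1
g2 = q ∧ p = 1 ∧ 1 = 1
g3 = g2 ∧ g1 = 1 ∧ 1 = 1
g4 = g3 ∧ g2 = 1 ∧ 1 = 1
g5 = g4 ⊽ g2 = 1 ⊽ 1 = 0
So g5 = 0 as required.

p=1, q=1, r=0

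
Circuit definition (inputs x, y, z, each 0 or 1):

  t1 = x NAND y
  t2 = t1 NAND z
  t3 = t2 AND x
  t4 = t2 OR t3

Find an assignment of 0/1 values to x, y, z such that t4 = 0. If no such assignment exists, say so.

Check with x=0 y=1 z=1:
t1 = x NAND y = 0 NAND 1 = 1
t2 = t1 NAND z = 1 NAND 1 = 0
t3 = t2 AND x = 0 AND 0 = 0
t4 = t2 OR t3 = 0 OR 0 = 0
So t4 = 0 as required.

x=0 y=1 z=1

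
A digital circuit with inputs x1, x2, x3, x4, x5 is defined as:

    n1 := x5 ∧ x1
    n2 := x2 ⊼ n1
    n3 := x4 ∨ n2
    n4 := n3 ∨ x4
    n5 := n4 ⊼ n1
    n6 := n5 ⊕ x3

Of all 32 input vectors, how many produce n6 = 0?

16

n6 = n5 ⊕ x3 must be 0, so n5 and x3 are equal.
Enumerating the 32 input combinations, 16 give n6 = 0 and 16 give n6 = 1.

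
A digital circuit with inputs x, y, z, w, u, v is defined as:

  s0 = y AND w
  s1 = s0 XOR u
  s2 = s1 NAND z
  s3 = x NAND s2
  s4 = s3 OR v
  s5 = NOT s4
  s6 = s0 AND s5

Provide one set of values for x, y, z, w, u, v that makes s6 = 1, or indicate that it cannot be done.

s6 = s0 AND s5 must be 1, so both s0 = 1 and s5 = 1.
s0 = y AND w must be 1, so both y = 1 and w = 1.
Check with x=1 y=1 z=0 w=1 u=0 v=0:
s0 = y AND w = 1 AND 1 = 1
s1 = s0 XOR u = 1 XOR 0 = 1
s2 = s1 NAND z = 1 NAND 0 = 1
s3 = x NAND s2 = 1 NAND 1 = 0
s4 = s3 OR v = 0 OR 0 = 0
s5 = NOT s4 = NOT 0 = 1
s6 = s0 AND s5 = 1 AND 1 = 1
So s6 = 1 as required.

x=1 y=1 z=0 w=1 u=0 v=0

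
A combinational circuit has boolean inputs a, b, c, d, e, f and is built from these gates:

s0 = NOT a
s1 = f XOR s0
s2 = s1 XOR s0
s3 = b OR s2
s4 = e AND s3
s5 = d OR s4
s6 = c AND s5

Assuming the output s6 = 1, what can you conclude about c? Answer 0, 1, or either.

1

s6 = c AND s5 must be 1, so both c = 1 and s5 = 1.
s5 = d OR s4 must be 1, so at least one of d, s4 is 1.
Every assignment with s6 = 1 has c = 1; there are 22 such assignment(s).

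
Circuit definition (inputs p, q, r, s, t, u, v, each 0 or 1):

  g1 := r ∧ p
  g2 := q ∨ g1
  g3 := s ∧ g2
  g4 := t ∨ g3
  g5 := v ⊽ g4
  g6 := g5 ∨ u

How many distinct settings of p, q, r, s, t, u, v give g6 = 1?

75

g6 = g5 ∨ u must be 1, so at least one of g5, u is 1.
Enumerating the 128 input combinations, 75 give g6 = 1 and 53 give g6 = 0.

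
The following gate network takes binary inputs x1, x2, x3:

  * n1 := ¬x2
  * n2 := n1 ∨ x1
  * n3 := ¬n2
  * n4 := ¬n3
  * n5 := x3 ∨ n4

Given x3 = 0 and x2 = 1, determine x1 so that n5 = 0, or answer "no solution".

Check with x3 = 0 and x2 = 1 and x1=0:
n1 = ¬x2 = ¬1 = 0
n2 = n1 ∨ x1 = 0 ∨ 0 = 0
n3 = ¬n2 = ¬0 = 1
n4 = ¬n3 = ¬1 = 0
n5 = x3 ∨ n4 = 0 ∨ 0 = 0
So n5 = 0.

x1=0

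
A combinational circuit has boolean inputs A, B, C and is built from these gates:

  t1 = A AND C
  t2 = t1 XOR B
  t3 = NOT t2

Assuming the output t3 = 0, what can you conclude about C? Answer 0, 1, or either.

either

Both values of C occur among assignments with t3 = 0:
  C=0: A=0, B=1, C=0
  C=1: A=0, B=1, C=1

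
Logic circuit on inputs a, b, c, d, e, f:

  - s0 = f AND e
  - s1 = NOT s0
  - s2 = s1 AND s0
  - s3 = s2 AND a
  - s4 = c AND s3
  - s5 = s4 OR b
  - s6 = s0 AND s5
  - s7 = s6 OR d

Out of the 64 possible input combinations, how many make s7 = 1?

s7 = s6 OR d must be 1, so at least one of s6, d is 1.
Enumerating the 64 input combinations, 36 give s7 = 1 and 28 give s7 = 0.

36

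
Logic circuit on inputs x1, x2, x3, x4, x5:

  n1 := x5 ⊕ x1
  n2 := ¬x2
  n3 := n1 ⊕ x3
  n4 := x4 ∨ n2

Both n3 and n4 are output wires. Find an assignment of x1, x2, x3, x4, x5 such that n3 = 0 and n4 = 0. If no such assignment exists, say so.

x1=0 x2=1 x3=1 x4=0 x5=1

Check with x1=0 x2=1 x3=1 x4=0 x5=1:
n1 = x5 ⊕ x1 = 1 ⊕ 0 = 1
n2 = ¬x2 = ¬1 = 0
n3 = n1 ⊕ x3 = 1 ⊕ 1 = 0
n4 = x4 ∨ n2 = 0 ∨ 0 = 0
So n3 = 0 and n4 = 0.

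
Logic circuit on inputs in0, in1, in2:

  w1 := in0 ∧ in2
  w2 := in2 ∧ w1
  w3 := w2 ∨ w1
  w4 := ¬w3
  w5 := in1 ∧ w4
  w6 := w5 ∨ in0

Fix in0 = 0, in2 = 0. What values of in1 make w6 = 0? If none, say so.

Check with in0 = 0, in2 = 0 and in1=0:
w1 = in0 ∧ in2 = 0 ∧ 0 = 0
w2 = in2 ∧ w1 = 0 ∧ 0 = 0
w3 = w2 ∨ w1 = 0 ∨ 0 = 0
w4 = ¬w3 = ¬0 = 1
w5 = in1 ∧ w4 = 0 ∧ 1 = 0
w6 = w5 ∨ in0 = 0 ∨ 0 = 0
So w6 = 0.

in1=0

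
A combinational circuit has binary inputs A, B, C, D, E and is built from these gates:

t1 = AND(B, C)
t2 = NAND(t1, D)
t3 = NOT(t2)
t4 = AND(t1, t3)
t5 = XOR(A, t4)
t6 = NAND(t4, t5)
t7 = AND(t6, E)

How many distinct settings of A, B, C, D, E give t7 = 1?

15

t7 = AND(t6, E) must be 1, so both t6 = 1 and E = 1.
t6 = NAND(t4, t5) must be 1, so at least one of t4, t5 is 0.
Enumerating the 32 input combinations, 15 give t7 = 1 and 17 give t7 = 0.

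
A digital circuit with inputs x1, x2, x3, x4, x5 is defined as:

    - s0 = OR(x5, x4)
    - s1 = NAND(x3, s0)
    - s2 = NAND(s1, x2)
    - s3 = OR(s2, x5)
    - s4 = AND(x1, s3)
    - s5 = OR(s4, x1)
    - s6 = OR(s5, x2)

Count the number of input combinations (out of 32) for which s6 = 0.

8

s6 = OR(s5, x2) must be 0, so both s5 = 0 and x2 = 0.
s5 = OR(s4, x1) must be 0, so both s4 = 0 and x1 = 0.
Enumerating the 32 input combinations, 8 give s6 = 0 and 24 give s6 = 1.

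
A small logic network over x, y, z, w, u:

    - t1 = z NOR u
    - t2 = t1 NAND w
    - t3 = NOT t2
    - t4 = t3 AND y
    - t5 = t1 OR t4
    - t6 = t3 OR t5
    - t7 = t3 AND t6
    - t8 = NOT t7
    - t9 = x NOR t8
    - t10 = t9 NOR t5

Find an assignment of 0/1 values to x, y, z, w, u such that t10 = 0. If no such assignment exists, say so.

Check with x=0 y=1 z=0 w=1 u=0:
t1 = z NOR u = 0 NOR 0 = 1
t2 = t1 NAND w = 1 NAND 1 = 0
t3 = NOT t2 = NOT 0 = 1
t4 = t3 AND y = 1 AND 1 = 1
t5 = t1 OR t4 = 1 OR 1 = 1
t6 = t3 OR t5 = 1 OR 1 = 1
t7 = t3 AND t6 = 1 AND 1 = 1
t8 = NOT t7 = NOT 1 = 0
t9 = x NOR t8 = 0 NOR 0 = 1
t10 = t9 NOR t5 = 1 NOR 1 = 0
So t10 = 0 as required.

x=0 y=1 z=0 w=1 u=0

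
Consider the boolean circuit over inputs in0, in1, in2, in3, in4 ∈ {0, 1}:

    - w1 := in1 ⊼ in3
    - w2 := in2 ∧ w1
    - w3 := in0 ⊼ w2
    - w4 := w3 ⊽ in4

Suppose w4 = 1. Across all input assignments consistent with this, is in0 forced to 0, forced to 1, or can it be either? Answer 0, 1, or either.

1

w4 = w3 ⊽ in4 must be 1, so both w3 = 0 and in4 = 0.
w3 = in0 ⊼ w2 must be 0, so both in0 = 1 and w2 = 1.
Every assignment with w4 = 1 has in0 = 1; there are 3 such assignment(s).
  in0=1, in1=0, in2=1, in3=0, in4=0
  in0=1, in1=0, in2=1, in3=1, in4=0
  in0=1, in1=1, in2=1, in3=0, in4=0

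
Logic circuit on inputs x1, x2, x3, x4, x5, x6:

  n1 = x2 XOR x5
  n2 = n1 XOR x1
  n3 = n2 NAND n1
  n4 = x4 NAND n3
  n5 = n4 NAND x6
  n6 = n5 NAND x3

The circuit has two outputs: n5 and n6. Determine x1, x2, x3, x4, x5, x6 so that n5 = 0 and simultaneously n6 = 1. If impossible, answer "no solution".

x1=0, x2=1, x3=0, x4=0, x5=0, x6=1

Check with x1=0, x2=1, x3=0, x4=0, x5=0, x6=1:
n1 = x2 XOR x5 = 1 XOR 0 = 1
n2 = n1 XOR x1 = 1 XOR 0 = 1
n3 = n2 NAND n1 = 1 NAND 1 = 0
n4 = x4 NAND n3 = 0 NAND 0 = 1
n5 = n4 NAND x6 = 1 NAND 1 = 0
n6 = n5 NAND x3 = 0 NAND 0 = 1
So n5 = 0 and n6 = 1.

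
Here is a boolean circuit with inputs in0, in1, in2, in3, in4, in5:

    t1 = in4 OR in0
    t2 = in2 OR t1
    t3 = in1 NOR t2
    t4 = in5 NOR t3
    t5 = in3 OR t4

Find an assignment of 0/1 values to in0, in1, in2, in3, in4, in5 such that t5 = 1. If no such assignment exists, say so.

in0=0, in1=0, in2=0, in3=0, in4=1, in5=0

t5 = in3 OR t4 must be 1, so at least one of in3, t4 is 1.
Check with in0=0, in1=0, in2=0, in3=0, in4=1, in5=0:
t1 = in4 OR in0 = 1 OR 0 = 1
t2 = in2 OR t1 = 0 OR 1 = 1
t3 = in1 NOR t2 = 0 NOR 1 = 0
t4 = in5 NOR t3 = 0 NOR 0 = 1
t5 = in3 OR t4 = 0 OR 1 = 1
So t5 = 1 as required.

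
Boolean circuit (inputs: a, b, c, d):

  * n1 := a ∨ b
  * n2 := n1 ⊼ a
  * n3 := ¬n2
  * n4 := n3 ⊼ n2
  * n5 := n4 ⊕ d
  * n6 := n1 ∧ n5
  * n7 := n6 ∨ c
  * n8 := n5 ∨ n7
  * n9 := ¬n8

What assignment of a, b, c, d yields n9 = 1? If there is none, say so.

a=0, b=1, c=0, d=1

n9 = ¬n8 must be 1, so n8 = 0.
n8 = n5 ∨ n7 must be 0, so both n5 = 0 and n7 = 0.
n5 = n4 ⊕ d must be 0, so n4 and d are equal.
Check with a=0, b=1, c=0, d=1:
n1 = a ∨ b = 0 ∨ 1 = 1
n2 = n1 ⊼ a = 1 ⊼ 0 = 1
n3 = ¬n2 = ¬1 = 0
n4 = n3 ⊼ n2 = 0 ⊼ 1 = 1
n5 = n4 ⊕ d = 1 ⊕ 1 = 0
n6 = n1 ∧ n5 = 1 ∧ 0 = 0
n7 = n6 ∨ c = 0 ∨ 0 = 0
n8 = n5 ∨ n7 = 0 ∨ 0 = 0
n9 = ¬n8 = ¬0 = 1
So n9 = 1 as required.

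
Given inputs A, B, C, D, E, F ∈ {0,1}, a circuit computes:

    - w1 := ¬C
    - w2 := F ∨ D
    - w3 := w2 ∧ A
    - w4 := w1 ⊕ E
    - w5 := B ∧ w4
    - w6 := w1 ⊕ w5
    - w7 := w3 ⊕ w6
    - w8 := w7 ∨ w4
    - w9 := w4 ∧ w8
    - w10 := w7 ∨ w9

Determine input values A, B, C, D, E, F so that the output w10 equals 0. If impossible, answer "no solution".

A=1, B=0, C=0, D=1, E=1, F=1

w10 = w7 ∨ w9 must be 0, so both w7 = 0 and w9 = 0.
Check with A=1, B=0, C=0, D=1, E=1, F=1:
w1 = ¬C = ¬0 = 1
w2 = F ∨ D = 1 ∨ 1 = 1
w3 = w2 ∧ A = 1 ∧ 1 = 1
w4 = w1 ⊕ E = 1 ⊕ 1 = 0
w5 = B ∧ w4 = 0 ∧ 0 = 0
w6 = w1 ⊕ w5 = 1 ⊕ 0 = 1
w7 = w3 ⊕ w6 = 1 ⊕ 1 = 0
w8 = w7 ∨ w4 = 0 ∨ 0 = 0
w9 = w4 ∧ w8 = 0 ∧ 0 = 0
w10 = w7 ∨ w9 = 0 ∨ 0 = 0
So w10 = 0 as required.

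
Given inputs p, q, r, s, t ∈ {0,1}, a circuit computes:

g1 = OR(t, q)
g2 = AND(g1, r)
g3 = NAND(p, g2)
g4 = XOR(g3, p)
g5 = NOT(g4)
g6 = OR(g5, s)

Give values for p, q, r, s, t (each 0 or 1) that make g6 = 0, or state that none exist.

p=0 q=1 r=0 s=0 t=0

g6 = OR(g5, s) must be 0, so both g5 = 0 and s = 0.
g5 = NOT(g4) must be 0, so g4 = 1.
g4 = XOR(g3, p) must be 1, so g3 and p differ.
Check with p=0 q=1 r=0 s=0 t=0:
g1 = OR(t, q) = OR(0, 1) = 1
g2 = AND(g1, r) = AND(1, 0) = 0
g3 = NAND(p, g2) = NAND(0, 0) = 1
g4 = XOR(g3, p) = XOR(1, 0) = 1
g5 = NOT(g4) = NOT 1 = 0
g6 = OR(g5, s) = OR(0, 0) = 0
So g6 = 0 as required.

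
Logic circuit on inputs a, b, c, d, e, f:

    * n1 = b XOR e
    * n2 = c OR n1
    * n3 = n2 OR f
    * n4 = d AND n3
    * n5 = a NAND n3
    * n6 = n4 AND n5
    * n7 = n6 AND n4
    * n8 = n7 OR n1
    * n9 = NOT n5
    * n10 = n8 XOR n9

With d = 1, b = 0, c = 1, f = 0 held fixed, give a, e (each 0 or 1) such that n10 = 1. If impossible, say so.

Check with d = 1, b = 0, c = 1, f = 0 and a=0, e=1:
n1 = b XOR e = 0 XOR 1 = 1
n2 = c OR n1 = 1 OR 1 = 1
n3 = n2 OR f = 1 OR 0 = 1
n4 = d AND n3 = 1 AND 1 = 1
n5 = a NAND n3 = 0 NAND 1 = 1
n6 = n4 AND n5 = 1 AND 1 = 1
n7 = n6 AND n4 = 1 AND 1 = 1
n8 = n7 OR n1 = 1 OR 1 = 1
n9 = NOT n5 = NOT 1 = 0
n10 = n8 XOR n9 = 1 XOR 0 = 1
So n10 = 1.

a=0, e=1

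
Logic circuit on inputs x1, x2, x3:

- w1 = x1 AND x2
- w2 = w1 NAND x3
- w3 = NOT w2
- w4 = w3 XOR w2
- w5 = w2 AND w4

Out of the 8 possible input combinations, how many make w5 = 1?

7

w5 = w2 AND w4 must be 1, so both w2 = 1 and w4 = 1.
w2 = w1 NAND x3 must be 1, so at least one of w1, x3 is 0.
w4 = w3 XOR w2 must be 1, so w3 and w2 differ.
Enumerating the 8 input combinations, 7 give w5 = 1 and 1 give w5 = 0.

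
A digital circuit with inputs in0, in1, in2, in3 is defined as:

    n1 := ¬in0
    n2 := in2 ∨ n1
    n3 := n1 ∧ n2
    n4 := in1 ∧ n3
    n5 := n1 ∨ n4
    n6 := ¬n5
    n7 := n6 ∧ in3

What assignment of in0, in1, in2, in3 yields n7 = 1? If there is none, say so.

in0=1, in1=1, in2=0, in3=1

Check with in0=1, in1=1, in2=0, in3=1:
n1 = ¬in0 = ¬1 = 0
n2 = in2 ∨ n1 = 0 ∨ 0 = 0
n3 = n1 ∧ n2 = 0 ∧ 0 = 0
n4 = in1 ∧ n3 = 1 ∧ 0 = 0
n5 = n1 ∨ n4 = 0 ∨ 0 = 0
n6 = ¬n5 = ¬0 = 1
n7 = n6 ∧ in3 = 1 ∧ 1 = 1
So n7 = 1 as required.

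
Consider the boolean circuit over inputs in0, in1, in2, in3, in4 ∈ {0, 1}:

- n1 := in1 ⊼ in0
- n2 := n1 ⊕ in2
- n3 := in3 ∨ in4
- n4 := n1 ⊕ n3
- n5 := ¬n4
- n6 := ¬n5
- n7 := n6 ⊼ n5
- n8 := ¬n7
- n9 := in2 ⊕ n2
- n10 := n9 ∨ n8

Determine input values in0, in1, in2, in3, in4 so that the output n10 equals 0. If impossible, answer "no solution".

n10 = n9 ∨ n8 must be 0, so both n9 = 0 and n8 = 0.
Check with in0=1, in1=1, in2=0, in3=1, in4=1:
n1 = in1 ⊼ in0 = 1 ⊼ 1 = 0
n2 = n1 ⊕ in2 = 0 ⊕ 0 = 0
n3 = in3 ∨ in4 = 1 ∨ 1 = 1
n4 = n1 ⊕ n3 = 0 ⊕ 1 = 1
n5 = ¬n4 = ¬1 = 0
n6 = ¬n5 = ¬0 = 1
n7 = n6 ⊼ n5 = 1 ⊼ 0 = 1
n8 = ¬n7 = ¬1 = 0
n9 = in2 ⊕ n2 = 0 ⊕ 0 = 0
n10 = n9 ∨ n8 = 0 ∨ 0 = 0
So n10 = 0 as required.

in0=1, in1=1, in2=0, in3=1, in4=1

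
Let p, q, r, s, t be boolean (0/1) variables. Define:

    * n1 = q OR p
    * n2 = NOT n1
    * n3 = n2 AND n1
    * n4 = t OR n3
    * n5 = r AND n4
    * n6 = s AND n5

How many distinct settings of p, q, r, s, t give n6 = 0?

28

n6 = s AND n5 must be 0, so at least one of s, n5 is 0.
Enumerating the 32 input combinations, 28 give n6 = 0 and 4 give n6 = 1.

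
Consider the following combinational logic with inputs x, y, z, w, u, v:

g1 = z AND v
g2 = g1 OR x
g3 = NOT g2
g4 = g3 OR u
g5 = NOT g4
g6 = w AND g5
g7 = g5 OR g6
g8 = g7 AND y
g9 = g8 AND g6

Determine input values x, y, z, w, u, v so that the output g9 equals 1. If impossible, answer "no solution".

x=0 y=1 z=1 w=1 u=0 v=1

g9 = g8 AND g6 must be 1, so both g8 = 1 and g6 = 1.
Check with x=0 y=1 z=1 w=1 u=0 v=1:
g1 = z AND v = 1 AND 1 = 1
g2 = g1 OR x = 1 OR 0 = 1
g3 = NOT g2 = NOT 1 = 0
g4 = g3 OR u = 0 OR 0 = 0
g5 = NOT g4 = NOT 0 = 1
g6 = w AND g5 = 1 AND 1 = 1
g7 = g5 OR g6 = 1 OR 1 = 1
g8 = g7 AND y = 1 AND 1 = 1
g9 = g8 AND g6 = 1 AND 1 = 1
So g9 = 1 as required.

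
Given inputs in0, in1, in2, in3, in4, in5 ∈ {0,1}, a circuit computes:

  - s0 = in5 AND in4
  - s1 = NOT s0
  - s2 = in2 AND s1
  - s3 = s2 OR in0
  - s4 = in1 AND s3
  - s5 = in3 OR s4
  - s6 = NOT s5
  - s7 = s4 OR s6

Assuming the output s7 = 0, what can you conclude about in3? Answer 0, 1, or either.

s7 = s4 OR s6 must be 0, so both s4 = 0 and s6 = 0.
s4 = in1 AND s3 must be 0, so at least one of in1, s3 is 0.
Every assignment with s7 = 0 has in3 = 1; there are 21 such assignment(s).

1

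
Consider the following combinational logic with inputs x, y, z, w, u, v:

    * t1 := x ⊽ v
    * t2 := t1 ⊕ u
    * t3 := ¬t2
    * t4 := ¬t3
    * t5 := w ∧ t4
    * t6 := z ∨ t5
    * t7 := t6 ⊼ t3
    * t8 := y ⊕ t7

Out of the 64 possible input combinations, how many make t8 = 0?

t8 = y ⊕ t7 must be 0, so y and t7 are equal.
Enumerating the 64 input combinations, 32 give t8 = 0 and 32 give t8 = 1.

32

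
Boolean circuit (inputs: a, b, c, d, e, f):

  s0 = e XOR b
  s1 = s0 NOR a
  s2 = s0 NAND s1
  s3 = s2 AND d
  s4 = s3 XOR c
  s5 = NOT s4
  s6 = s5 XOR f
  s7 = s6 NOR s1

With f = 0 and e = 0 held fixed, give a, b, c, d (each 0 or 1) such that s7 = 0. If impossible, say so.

a=1, b=0, c=1, d=1

s7 = s6 NOR s1 must be 0, so at least one of s6, s1 is 1.
Check with f = 0 and e = 0 and a=1, b=0, c=1, d=1:
s0 = e XOR b = 0 XOR 0 = 0
s1 = s0 NOR a = 0 NOR 1 = 0
s2 = s0 NAND s1 = 0 NAND 0 = 1
s3 = s2 AND d = 1 AND 1 = 1
s4 = s3 XOR c = 1 XOR 1 = 0
s5 = NOT s4 = NOT 0 = 1
s6 = s5 XOR f = 1 XOR 0 = 1
s7 = s6 NOR s1 = 1 NOR 0 = 0
So s7 = 0.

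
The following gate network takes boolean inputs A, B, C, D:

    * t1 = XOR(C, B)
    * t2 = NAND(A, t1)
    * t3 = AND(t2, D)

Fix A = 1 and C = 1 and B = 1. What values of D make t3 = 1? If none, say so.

Check with A = 1 and C = 1 and B = 1 and D=1:
t1 = XOR(C, B) = XOR(1, 1) = 0
t2 = NAND(A, t1) = NAND(1, 0) = 1
t3 = AND(t2, D) = AND(1, 1) = 1
So t3 = 1.

D=1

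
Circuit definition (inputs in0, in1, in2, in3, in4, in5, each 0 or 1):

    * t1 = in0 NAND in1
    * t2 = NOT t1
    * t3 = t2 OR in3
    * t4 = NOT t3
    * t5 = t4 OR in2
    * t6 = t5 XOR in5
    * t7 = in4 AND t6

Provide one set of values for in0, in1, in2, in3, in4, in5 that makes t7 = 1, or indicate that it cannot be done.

t7 = in4 AND t6 must be 1, so both in4 = 1 and t6 = 1.
t6 = t5 XOR in5 must be 1, so t5 and in5 differ.
Check with in0=0, in1=1, in2=0, in3=1, in4=1, in5=1:
t1 = in0 NAND in1 = 0 NAND 1 = 1
t2 = NOT t1 = NOT 1 = 0
t3 = t2 OR in3 = 0 OR 1 = 1
t4 = NOT t3 = NOT 1 = 0
t5 = t4 OR in2 = 0 OR 0 = 0
t6 = t5 XOR in5 = 0 XOR 1 = 1
t7 = in4 AND t6 = 1 AND 1 = 1
So t7 = 1 as required.

in0=0, in1=1, in2=0, in3=1, in4=1, in5=1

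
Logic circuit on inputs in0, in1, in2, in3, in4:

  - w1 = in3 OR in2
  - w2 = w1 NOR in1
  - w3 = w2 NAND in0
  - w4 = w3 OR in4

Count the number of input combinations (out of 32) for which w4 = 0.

1

w4 = w3 OR in4 must be 0, so both w3 = 0 and in4 = 0.
Satisfying assignments:
  in0=1, in1=0, in2=0, in3=0, in4=0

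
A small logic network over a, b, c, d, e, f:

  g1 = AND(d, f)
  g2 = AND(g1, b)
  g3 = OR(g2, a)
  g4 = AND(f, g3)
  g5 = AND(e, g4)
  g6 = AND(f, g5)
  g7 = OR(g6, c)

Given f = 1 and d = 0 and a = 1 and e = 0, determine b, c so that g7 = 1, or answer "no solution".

b=0 c=1

g7 = OR(g6, c) must be 1, so at least one of g6, c is 1.
Check with f = 1 and d = 0 and a = 1 and e = 0 and b=0, c=1:
g1 = AND(d, f) = AND(0, 1) = 0
g2 = AND(g1, b) = AND(0, 0) = 0
g3 = OR(g2, a) = OR(0, 1) = 1
g4 = AND(f, g3) = AND(1, 1) = 1
g5 = AND(e, g4) = AND(0, 1) = 0
g6 = AND(f, g5) = AND(1, 0) = 0
g7 = OR(g6, c) = OR(0, 1) = 1
So g7 = 1.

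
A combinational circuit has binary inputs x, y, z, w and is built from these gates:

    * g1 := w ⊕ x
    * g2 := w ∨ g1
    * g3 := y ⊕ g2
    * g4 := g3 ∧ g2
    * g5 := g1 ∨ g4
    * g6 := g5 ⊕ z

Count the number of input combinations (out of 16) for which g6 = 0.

8

g6 = g5 ⊕ z must be 0, so g5 and z are equal.
Enumerating the 16 input combinations, 8 give g6 = 0 and 8 give g6 = 1.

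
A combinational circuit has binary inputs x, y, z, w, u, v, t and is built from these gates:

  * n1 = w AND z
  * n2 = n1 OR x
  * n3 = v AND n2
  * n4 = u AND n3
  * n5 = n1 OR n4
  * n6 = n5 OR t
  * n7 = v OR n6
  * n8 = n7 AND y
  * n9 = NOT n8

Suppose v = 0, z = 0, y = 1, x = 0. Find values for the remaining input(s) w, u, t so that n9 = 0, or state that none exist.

Check with v = 0, z = 0, y = 1, x = 0 and w=0, u=0, t=1:
n1 = w AND z = 0 AND 0 = 0
n2 = n1 OR x = 0 OR 0 = 0
n3 = v AND n2 = 0 AND 0 = 0
n4 = u AND n3 = 0 AND 0 = 0
n5 = n1 OR n4 = 0 OR 0 = 0
n6 = n5 OR t = 0 OR 1 = 1
n7 = v OR n6 = 0 OR 1 = 1
n8 = n7 AND y = 1 AND 1 = 1
n9 = NOT n8 = NOT 1 = 0
So n9 = 0.

w=0, u=0, t=1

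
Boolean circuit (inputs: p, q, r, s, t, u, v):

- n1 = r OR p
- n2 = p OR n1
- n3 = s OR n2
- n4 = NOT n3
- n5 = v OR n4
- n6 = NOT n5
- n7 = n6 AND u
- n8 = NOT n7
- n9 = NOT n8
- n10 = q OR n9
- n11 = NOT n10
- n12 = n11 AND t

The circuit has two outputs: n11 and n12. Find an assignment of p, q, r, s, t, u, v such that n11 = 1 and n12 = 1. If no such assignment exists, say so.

p=0 q=0 r=1 s=0 t=1 u=0 v=1

Check with p=0 q=0 r=1 s=0 t=1 u=0 v=1:
n1 = r OR p = 1 OR 0 = 1
n2 = p OR n1 = 0 OR 1 = 1
n3 = s OR n2 = 0 OR 1 = 1
n4 = NOT n3 = NOT 1 = 0
n5 = v OR n4 = 1 OR 0 = 1
n6 = NOT n5 = NOT 1 = 0
n7 = n6 AND u = 0 AND 0 = 0
n8 = NOT n7 = NOT 0 = 1
n9 = NOT n8 = NOT 1 = 0
n10 = q OR n9 = 0 OR 0 = 0
n11 = NOT n10 = NOT 0 = 1
n12 = n11 AND t = 1 AND 1 = 1
So n11 = 1 and n12 = 1.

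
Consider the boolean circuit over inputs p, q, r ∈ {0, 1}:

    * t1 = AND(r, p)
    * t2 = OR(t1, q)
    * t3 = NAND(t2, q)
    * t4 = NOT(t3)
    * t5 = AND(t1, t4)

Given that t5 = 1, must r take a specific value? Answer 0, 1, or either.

t5 = AND(t1, t4) must be 1, so both t1 = 1 and t4 = 1.
t1 = AND(r, p) must be 1, so both r = 1 and p = 1.
t4 = NOT(t3) must be 1, so t3 = 0.
Every assignment with t5 = 1 has r = 1; there are 1 such assignment(s).
  p=1, q=1, r=1

1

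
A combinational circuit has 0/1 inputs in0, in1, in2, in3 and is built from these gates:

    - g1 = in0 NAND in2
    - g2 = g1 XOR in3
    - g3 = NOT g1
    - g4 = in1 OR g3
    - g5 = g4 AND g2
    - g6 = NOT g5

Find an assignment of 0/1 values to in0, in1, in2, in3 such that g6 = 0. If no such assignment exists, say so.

in0=1, in1=1, in2=0, in3=0

Check with in0=1, in1=1, in2=0, in3=0:
g1 = in0 NAND in2 = 1 NAND 0 = 1
g2 = g1 XOR in3 = 1 XOR 0 = 1
g3 = NOT g1 = NOT 1 = 0
g4 = in1 OR g3 = 1 OR 0 = 1
g5 = g4 AND g2 = 1 AND 1 = 1
g6 = NOT g5 = NOT 1 = 0
So g6 = 0 as required.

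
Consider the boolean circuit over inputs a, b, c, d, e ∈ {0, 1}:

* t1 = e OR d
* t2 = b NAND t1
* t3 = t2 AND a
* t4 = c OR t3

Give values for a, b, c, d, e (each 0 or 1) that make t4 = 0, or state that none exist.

a=1, b=1, c=0, d=1, e=1

t4 = c OR t3 must be 0, so both c = 0 and t3 = 0.
t3 = t2 AND a must be 0, so at least one of t2, a is 0.
Check with a=1, b=1, c=0, d=1, e=1:
t1 = e OR d = 1 OR 1 = 1
t2 = b NAND t1 = 1 NAND 1 = 0
t3 = t2 AND a = 0 AND 1 = 0
t4 = c OR t3 = 0 OR 0 = 0
So t4 = 0 as required.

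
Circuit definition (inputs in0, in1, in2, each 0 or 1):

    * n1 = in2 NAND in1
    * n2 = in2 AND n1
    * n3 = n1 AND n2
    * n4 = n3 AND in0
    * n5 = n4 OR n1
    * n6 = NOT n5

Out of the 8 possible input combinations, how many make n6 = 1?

2

n6 = NOT n5 must be 1, so n5 = 0.
n5 = n4 OR n1 must be 0, so both n4 = 0 and n1 = 0.
n4 = n3 AND in0 must be 0, so at least one of n3, in0 is 0.
Satisfying assignments:
  in0=0, in1=1, in2=1
  in0=1, in1=1, in2=1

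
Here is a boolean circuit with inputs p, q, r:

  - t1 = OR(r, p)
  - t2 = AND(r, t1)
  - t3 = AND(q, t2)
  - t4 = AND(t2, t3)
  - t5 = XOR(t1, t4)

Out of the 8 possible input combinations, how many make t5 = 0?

t5 = XOR(t1, t4) must be 0, so t1 and t4 are equal.
Satisfying assignments:
  p=0, q=0, r=0
  p=0, q=1, r=0
  p=0, q=1, r=1
  p=1, q=1, r=1

4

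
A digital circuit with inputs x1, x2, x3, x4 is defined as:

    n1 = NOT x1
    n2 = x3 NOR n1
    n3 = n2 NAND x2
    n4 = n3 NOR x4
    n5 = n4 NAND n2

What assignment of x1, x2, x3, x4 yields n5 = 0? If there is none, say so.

n5 = n4 NAND n2 must be 0, so both n4 = 1 and n2 = 1.
n4 = n3 NOR x4 must be 1, so both n3 = 0 and x4 = 0.
n2 = x3 NOR n1 must be 1, so both x3 = 0 and n1 = 0.
Check with x1=1, x2=1, x3=0, x4=0:
n1 = NOT x1 = NOT 1 = 0
n2 = x3 NOR n1 = 0 NOR 0 = 1
n3 = n2 NAND x2 = 1 NAND 1 = 0
n4 = n3 NOR x4 = 0 NOR 0 = 1
n5 = n4 NAND n2 = 1 NAND 1 = 0
So n5 = 0 as required.

x1=1, x2=1, x3=0, x4=0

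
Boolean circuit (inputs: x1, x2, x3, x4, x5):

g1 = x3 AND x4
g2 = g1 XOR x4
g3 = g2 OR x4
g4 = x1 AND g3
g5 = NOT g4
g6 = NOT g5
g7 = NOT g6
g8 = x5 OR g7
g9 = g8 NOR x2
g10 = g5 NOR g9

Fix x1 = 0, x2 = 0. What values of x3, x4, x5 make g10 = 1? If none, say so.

no solution exists

With x1 = 0, x2 = 0 fixed, none of the 8 settings of x3, x4, x5 give g10 = 1.
For example, with x3=0, x4=1, x5=0:
g1 = x3 AND x4 = 0 AND 1 = 0
g2 = g1 XOR x4 = 0 XOR 1 = 1
g3 = g2 OR x4 = 1 OR 1 = 1
g4 = x1 AND g3 = 0 AND 1 = 0
g5 = NOT g4 = NOT 0 = 1
g6 = NOT g5 = NOT 1 = 0
g7 = NOT g6 = NOT 0 = 1
g8 = x5 OR g7 = 0 OR 1 = 1
g9 = g8 NOR x2 = 1 NOR 0 = 0
g10 = g5 NOR g9 = 1 NOR 0 = 0
giving g10 = 0 ≠ 1.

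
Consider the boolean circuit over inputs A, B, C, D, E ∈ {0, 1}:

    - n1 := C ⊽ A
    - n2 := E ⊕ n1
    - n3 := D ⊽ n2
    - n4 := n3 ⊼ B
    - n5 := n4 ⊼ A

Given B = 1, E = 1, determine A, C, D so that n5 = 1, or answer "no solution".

A=0 C=0 D=0

n5 = n4 ⊼ A must be 1, so at least one of n4, A is 0.
Check with B = 1, E = 1 and A=0, C=0, D=0:
n1 = C ⊽ A = 0 ⊽ 0 = 1
n2 = E ⊕ n1 = 1 ⊕ 1 = 0
n3 = D ⊽ n2 = 0 ⊽ 0 = 1
n4 = n3 ⊼ B = 1 ⊼ 1 = 0
n5 = n4 ⊼ A = 0 ⊼ 0 = 1
So n5 = 1.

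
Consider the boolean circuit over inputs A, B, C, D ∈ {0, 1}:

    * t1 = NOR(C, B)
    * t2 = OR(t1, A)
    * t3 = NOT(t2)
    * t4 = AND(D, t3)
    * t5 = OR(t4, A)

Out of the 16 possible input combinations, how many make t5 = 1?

t5 = OR(t4, A) must be 1, so at least one of t4, A is 1.
Enumerating the 16 input combinations, 11 give t5 = 1 and 5 give t5 = 0.

11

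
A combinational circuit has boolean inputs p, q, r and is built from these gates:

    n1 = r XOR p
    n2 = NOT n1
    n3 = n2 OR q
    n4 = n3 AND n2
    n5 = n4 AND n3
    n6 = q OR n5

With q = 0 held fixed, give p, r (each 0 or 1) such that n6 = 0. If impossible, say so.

p=1 r=0

n6 = q OR n5 must be 0, so both q = 0 and n5 = 0.
Check with q = 0 and p=1, r=0:
n1 = r XOR p = 0 XOR 1 = 1
n2 = NOT n1 = NOT 1 = 0
n3 = n2 OR q = 0 OR 0 = 0
n4 = n3 AND n2 = 0 AND 0 = 0
n5 = n4 AND n3 = 0 AND 0 = 0
n6 = q OR n5 = 0 OR 0 = 0
So n6 = 0.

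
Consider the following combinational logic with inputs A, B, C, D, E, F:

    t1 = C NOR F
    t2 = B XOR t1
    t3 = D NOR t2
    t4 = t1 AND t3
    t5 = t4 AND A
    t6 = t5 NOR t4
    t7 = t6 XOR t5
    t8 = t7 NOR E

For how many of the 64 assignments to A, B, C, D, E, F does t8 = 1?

t8 = t7 NOR E must be 1, so both t7 = 0 and E = 0.
t7 = t6 XOR t5 must be 0, so t6 and t5 are equal.
Satisfying assignments:
  A=0, B=1, C=0, D=0, E=0, F=0

1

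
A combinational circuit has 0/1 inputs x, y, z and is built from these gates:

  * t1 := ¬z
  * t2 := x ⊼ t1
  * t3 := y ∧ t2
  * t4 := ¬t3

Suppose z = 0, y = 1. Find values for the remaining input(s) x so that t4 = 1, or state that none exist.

x=1

Check with z = 0, y = 1 and x=1:
t1 = ¬z = ¬0 = 1
t2 = x ⊼ t1 = 1 ⊼ 1 = 0
t3 = y ∧ t2 = 1 ∧ 0 = 0
t4 = ¬t3 = ¬0 = 1
So t4 = 1.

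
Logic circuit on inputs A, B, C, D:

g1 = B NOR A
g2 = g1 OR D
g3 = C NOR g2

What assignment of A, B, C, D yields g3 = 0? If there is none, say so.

Check with A=1, B=1, C=1, D=0:
g1 = B NOR A = 1 NOR 1 = 0
g2 = g1 OR D = 0 OR 0 = 0
g3 = C NOR g2 = 1 NOR 0 = 0
So g3 = 0 as required.

A=1, B=1, C=1, D=0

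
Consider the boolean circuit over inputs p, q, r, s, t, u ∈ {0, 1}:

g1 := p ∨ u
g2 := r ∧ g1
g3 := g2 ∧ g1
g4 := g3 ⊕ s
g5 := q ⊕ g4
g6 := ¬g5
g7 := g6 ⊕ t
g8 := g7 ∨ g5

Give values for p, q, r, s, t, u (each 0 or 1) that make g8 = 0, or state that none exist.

Check with p=0, q=0, r=1, s=1, t=1, u=1:
g1 = p ∨ u = 0 ∨ 1 = 1
g2 = r ∧ g1 = 1 ∧ 1 = 1
g3 = g2 ∧ g1 = 1 ∧ 1 = 1
g4 = g3 ⊕ s = 1 ⊕ 1 = 0
g5 = q ⊕ g4 = 0 ⊕ 0 = 0
g6 = ¬g5 = ¬0 = 1
g7 = g6 ⊕ t = 1 ⊕ 1 = 0
g8 = g7 ∨ g5 = 0 ∨ 0 = 0
So g8 = 0 as required.

p=0, q=0, r=1, s=1, t=1, u=1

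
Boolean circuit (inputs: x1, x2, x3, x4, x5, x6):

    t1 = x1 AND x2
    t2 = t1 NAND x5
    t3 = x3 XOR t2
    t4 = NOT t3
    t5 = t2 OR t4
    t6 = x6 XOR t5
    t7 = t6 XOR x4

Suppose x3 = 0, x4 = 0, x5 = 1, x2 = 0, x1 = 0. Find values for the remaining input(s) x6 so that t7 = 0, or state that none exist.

Check with x3 = 0, x4 = 0, x5 = 1, x2 = 0, x1 = 0 and x6=1:
t1 = x1 AND x2 = 0 AND 0 = 0
t2 = t1 NAND x5 = 0 NAND 1 = 1
t3 = x3 XOR t2 = 0 XOR 1 = 1
t4 = NOT t3 = NOT 1 = 0
t5 = t2 OR t4 = 1 OR 0 = 1
t6 = x6 XOR t5 = 1 XOR 1 = 0
t7 = t6 XOR x4 = 0 XOR 0 = 0
So t7 = 0.

x6=1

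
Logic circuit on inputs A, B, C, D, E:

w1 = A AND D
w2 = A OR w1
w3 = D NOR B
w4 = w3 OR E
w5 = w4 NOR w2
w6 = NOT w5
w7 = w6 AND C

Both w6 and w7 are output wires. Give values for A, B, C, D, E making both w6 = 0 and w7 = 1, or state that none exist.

no solution exists

Across all 32 input combinations, none give both w6 = 0 and w7 = 1.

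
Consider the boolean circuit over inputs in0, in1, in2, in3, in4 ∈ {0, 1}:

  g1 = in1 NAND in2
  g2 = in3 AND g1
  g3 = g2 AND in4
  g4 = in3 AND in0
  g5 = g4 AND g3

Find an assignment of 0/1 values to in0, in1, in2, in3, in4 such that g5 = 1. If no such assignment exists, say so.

g5 = g4 AND g3 must be 1, so both g4 = 1 and g3 = 1.
g4 = in3 AND in0 must be 1, so both in3 = 1 and in0 = 1.
Check with in0=1 in1=1 in2=0 in3=1 in4=1:
g1 = in1 NAND in2 = 1 NAND 0 = 1
g2 = in3 AND g1 = 1 AND 1 = 1
g3 = g2 AND in4 = 1 AND 1 = 1
g4 = in3 AND in0 = 1 AND 1 = 1
g5 = g4 AND g3 = 1 AND 1 = 1
So g5 = 1 as required.

in0=1 in1=1 in2=0 in3=1 in4=1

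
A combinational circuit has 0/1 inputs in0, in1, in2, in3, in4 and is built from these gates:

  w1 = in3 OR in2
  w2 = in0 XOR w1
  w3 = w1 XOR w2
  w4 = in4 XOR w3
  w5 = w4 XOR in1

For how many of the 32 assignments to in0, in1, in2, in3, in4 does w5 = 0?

16

w5 = w4 XOR in1 must be 0, so w4 and in1 are equal.
Enumerating the 32 input combinations, 16 give w5 = 0 and 16 give w5 = 1.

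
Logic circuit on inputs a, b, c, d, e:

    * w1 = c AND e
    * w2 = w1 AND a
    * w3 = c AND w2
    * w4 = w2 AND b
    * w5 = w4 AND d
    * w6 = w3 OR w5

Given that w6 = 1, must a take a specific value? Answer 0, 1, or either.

1

w6 = w3 OR w5 must be 1, so at least one of w3, w5 is 1.
Every assignment with w6 = 1 has a = 1; there are 4 such assignment(s).
  a=1, b=0, c=1, d=0, e=1
  a=1, b=0, c=1, d=1, e=1
  a=1, b=1, c=1, d=0, e=1
  a=1, b=1, c=1, d=1, e=1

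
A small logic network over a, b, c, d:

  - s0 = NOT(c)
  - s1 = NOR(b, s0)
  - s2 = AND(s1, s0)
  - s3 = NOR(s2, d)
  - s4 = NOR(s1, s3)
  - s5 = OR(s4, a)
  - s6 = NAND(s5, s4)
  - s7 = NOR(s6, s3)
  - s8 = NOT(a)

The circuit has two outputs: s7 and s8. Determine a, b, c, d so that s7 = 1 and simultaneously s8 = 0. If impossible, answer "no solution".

Check with a=1, b=0, c=0, d=1:
s0 = NOT(c) = NOT 0 = 1
s1 = NOR(b, s0) = NOR(0, 1) = 0
s2 = AND(s1, s0) = AND(0, 1) = 0
s3 = NOR(s2, d) = NOR(0, 1) = 0
s4 = NOR(s1, s3) = NOR(0, 0) = 1
s5 = OR(s4, a) = OR(1, 1) = 1
s6 = NAND(s5, s4) = NAND(1, 1) = 0
s7 = NOR(s6, s3) = NOR(0, 0) = 1
s8 = NOT(a) = NOT 1 = 0
So s7 = 1 and s8 = 0.

a=1, b=0, c=0, d=1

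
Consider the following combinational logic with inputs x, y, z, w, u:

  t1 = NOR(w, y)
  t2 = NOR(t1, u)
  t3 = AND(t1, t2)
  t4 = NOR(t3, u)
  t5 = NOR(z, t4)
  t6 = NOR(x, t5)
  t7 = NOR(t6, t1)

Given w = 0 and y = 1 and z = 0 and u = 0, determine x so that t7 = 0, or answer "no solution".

Check with w = 0 and y = 1 and z = 0 and u = 0 and x=0:
t1 = NOR(w, y) = NOR(0, 1) = 0
t2 = NOR(t1, u) = NOR(0, 0) = 1
t3 = AND(t1, t2) = AND(0, 1) = 0
t4 = NOR(t3, u) = NOR(0, 0) = 1
t5 = NOR(z, t4) = NOR(0, 1) = 0
t6 = NOR(x, t5) = NOR(0, 0) = 1
t7 = NOR(t6, t1) = NOR(1, 0) = 0
So t7 = 0.

x=0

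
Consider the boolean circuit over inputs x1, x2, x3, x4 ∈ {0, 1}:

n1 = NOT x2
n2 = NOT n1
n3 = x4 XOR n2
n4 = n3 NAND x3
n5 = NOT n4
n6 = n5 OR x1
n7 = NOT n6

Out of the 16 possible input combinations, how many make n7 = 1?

n7 = NOT n6 must be 1, so n6 = 0.
n6 = n5 OR x1 must be 0, so both n5 = 0 and x1 = 0.
n5 = NOT n4 must be 0, so n4 = 1.
Satisfying assignments:
  x1=0, x2=0, x3=0, x4=0
  x1=0, x2=0, x3=0, x4=1
  x1=0, x2=0, x3=1, x4=0
  x1=0, x2=1, x3=0, x4=0
  x1=0, x2=1, x3=0, x4=1
  x1=0, x2=1, x3=1, x4=1

6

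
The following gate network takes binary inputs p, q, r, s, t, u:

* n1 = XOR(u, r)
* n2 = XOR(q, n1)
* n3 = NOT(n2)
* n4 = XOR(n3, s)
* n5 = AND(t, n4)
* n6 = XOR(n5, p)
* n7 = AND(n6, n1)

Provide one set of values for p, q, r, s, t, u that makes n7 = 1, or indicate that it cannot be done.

p=1, q=0, r=0, s=0, t=1, u=1

Check with p=1, q=0, r=0, s=0, t=1, u=1:
n1 = XOR(u, r) = XOR(1, 0) = 1
n2 = XOR(q, n1) = XOR(0, 1) = 1
n3 = NOT(n2) = NOT 1 = 0
n4 = XOR(n3, s) = XOR(0, 0) = 0
n5 = AND(t, n4) = AND(1, 0) = 0
n6 = XOR(n5, p) = XOR(0, 1) = 1
n7 = AND(n6, n1) = AND(1, 1) = 1
So n7 = 1 as required.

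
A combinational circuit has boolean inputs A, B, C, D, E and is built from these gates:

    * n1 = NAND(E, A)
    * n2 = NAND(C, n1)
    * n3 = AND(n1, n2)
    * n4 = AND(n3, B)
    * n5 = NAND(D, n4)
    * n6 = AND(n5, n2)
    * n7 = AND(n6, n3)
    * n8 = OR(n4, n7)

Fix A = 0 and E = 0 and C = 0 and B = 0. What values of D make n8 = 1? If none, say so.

D=1

Check with A = 0 and E = 0 and C = 0 and B = 0 and D=1:
n1 = NAND(E, A) = NAND(0, 0) = 1
n2 = NAND(C, n1) = NAND(0, 1) = 1
n3 = AND(n1, n2) = AND(1, 1) = 1
n4 = AND(n3, B) = AND(1, 0) = 0
n5 = NAND(D, n4) = NAND(1, 0) = 1
n6 = AND(n5, n2) = AND(1, 1) = 1
n7 = AND(n6, n3) = AND(1, 1) = 1
n8 = OR(n4, n7) = OR(0, 1) = 1
So n8 = 1.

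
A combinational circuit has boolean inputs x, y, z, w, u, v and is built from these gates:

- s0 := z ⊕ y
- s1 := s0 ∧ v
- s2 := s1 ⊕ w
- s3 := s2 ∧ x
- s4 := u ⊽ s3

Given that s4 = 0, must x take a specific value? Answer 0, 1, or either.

Both values of x occur among assignments with s4 = 0:
  x=0: x=0, y=0, z=0, w=0, u=1, v=0
  x=1: x=1, y=0, z=0, w=0, u=1, v=0

either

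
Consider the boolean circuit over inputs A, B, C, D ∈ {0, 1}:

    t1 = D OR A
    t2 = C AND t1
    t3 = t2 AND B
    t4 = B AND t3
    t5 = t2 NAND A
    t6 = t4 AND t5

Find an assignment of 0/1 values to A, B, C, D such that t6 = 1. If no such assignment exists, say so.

A=0 B=1 C=1 D=1

Check with A=0 B=1 C=1 D=1:
t1 = D OR A = 1 OR 0 = 1
t2 = C AND t1 = 1 AND 1 = 1
t3 = t2 AND B = 1 AND 1 = 1
t4 = B AND t3 = 1 AND 1 = 1
t5 = t2 NAND A = 1 NAND 0 = 1
t6 = t4 AND t5 = 1 AND 1 = 1
So t6 = 1 as required.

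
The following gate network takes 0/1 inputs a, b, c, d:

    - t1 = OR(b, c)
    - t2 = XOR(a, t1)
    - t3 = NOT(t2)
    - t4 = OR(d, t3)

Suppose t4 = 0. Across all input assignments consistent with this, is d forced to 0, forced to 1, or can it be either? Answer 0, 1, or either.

t4 = OR(d, t3) must be 0, so both d = 0 and t3 = 0.
Every assignment with t4 = 0 has d = 0; there are 4 such assignment(s).
  a=0, b=0, c=1, d=0
  a=0, b=1, c=0, d=0
  a=0, b=1, c=1, d=0
  a=1, b=0, c=0, d=0

0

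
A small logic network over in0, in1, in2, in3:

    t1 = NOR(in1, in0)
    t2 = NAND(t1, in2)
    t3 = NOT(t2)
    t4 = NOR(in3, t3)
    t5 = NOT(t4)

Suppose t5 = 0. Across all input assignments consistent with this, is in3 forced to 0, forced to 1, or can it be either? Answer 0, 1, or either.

0

t5 = NOT(t4) must be 0, so t4 = 1.
t4 = NOR(in3, t3) must be 1, so both in3 = 0 and t3 = 0.
t3 = NOT(t2) must be 0, so t2 = 1.
Every assignment with t5 = 0 has in3 = 0; there are 7 such assignment(s).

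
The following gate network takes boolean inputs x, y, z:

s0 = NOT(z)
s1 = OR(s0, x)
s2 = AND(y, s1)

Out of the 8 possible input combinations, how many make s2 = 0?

5

s2 = AND(y, s1) must be 0, so at least one of y, s1 is 0.
Enumerating the 8 input combinations, 5 give s2 = 0 and 3 give s2 = 1.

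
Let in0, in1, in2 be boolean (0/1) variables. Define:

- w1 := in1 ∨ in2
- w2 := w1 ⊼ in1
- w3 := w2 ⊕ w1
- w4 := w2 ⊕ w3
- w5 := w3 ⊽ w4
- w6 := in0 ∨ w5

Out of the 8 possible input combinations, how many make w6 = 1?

w6 = in0 ∨ w5 must be 1, so at least one of in0, w5 is 1.
Enumerating the 8 input combinations, 4 give w6 = 1 and 4 give w6 = 0.

4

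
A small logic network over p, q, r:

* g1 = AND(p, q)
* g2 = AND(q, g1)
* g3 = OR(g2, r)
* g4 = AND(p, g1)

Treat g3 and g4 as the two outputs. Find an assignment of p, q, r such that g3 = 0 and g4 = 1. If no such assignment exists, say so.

no solution exists

Across all 8 input combinations, none give both g3 = 0 and g4 = 1.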